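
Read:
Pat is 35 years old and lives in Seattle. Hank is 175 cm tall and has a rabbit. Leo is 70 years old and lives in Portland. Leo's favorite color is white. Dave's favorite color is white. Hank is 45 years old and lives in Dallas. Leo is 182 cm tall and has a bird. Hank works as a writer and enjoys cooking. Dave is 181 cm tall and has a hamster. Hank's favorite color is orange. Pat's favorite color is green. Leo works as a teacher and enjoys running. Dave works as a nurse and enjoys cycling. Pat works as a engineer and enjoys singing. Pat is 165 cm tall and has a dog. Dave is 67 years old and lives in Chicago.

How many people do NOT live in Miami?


Not in Miami: 4

4


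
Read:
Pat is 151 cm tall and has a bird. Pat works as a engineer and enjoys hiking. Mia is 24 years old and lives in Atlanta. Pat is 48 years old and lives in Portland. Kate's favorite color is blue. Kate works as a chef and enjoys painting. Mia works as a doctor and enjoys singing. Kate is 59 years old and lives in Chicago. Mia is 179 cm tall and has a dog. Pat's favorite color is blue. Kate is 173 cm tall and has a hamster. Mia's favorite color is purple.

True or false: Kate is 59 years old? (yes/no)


Kate is actually 59. yes

yes


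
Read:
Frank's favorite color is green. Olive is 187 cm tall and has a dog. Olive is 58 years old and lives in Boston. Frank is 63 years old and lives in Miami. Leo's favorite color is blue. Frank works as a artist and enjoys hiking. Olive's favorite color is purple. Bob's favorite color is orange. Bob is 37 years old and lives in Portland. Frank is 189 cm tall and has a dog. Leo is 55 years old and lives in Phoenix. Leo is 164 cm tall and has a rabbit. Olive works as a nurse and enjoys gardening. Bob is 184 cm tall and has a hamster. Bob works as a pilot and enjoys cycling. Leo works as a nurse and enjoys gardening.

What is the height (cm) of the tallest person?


Tallest: Frank at 189 cm

189


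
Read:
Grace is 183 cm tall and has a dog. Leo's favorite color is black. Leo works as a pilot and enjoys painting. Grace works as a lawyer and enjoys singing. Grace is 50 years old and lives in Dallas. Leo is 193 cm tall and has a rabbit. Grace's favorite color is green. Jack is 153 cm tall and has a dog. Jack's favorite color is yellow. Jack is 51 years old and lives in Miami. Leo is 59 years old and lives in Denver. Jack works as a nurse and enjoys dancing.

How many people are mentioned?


People: Grace, Jack, Leo. Count = 3

3


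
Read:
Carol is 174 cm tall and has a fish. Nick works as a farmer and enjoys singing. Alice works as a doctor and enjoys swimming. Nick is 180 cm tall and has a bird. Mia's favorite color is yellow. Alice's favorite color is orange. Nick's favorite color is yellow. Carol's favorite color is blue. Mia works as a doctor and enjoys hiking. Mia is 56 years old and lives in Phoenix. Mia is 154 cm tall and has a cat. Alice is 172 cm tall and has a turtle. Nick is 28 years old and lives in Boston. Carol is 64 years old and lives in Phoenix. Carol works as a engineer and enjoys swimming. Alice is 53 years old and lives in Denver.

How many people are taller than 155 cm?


Taller than 155: 3

3


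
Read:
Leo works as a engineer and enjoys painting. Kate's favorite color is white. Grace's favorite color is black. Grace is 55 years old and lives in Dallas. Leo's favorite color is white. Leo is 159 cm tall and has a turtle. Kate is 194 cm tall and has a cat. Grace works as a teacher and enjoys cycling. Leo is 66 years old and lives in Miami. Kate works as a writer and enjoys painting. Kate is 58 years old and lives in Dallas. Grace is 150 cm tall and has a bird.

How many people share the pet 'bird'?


Count: 1

1


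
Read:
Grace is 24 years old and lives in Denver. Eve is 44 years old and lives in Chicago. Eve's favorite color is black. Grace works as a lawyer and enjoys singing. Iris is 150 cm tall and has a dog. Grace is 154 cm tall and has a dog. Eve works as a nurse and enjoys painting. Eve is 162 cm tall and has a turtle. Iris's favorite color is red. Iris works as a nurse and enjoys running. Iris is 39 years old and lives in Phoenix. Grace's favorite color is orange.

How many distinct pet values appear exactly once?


Unique pet values: 1

1


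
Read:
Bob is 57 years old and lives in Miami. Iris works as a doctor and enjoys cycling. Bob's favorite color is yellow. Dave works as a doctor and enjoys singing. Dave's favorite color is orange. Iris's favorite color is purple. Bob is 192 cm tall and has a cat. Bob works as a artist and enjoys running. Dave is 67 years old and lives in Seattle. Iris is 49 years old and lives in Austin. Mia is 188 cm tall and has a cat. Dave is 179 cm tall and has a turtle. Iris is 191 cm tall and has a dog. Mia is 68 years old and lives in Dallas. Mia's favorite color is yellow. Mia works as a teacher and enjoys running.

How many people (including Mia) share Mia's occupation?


Mia is a teacher. Count = 1

1


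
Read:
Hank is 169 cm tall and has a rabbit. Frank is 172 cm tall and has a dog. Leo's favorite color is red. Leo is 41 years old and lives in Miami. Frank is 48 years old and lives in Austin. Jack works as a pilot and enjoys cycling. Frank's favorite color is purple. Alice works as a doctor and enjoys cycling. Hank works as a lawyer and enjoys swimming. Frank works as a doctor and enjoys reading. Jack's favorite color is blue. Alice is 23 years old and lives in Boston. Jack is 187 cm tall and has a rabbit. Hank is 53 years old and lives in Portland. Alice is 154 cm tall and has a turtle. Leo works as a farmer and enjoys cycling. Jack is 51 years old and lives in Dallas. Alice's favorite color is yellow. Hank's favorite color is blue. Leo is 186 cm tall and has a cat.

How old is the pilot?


The pilot is Jack, age 51

51


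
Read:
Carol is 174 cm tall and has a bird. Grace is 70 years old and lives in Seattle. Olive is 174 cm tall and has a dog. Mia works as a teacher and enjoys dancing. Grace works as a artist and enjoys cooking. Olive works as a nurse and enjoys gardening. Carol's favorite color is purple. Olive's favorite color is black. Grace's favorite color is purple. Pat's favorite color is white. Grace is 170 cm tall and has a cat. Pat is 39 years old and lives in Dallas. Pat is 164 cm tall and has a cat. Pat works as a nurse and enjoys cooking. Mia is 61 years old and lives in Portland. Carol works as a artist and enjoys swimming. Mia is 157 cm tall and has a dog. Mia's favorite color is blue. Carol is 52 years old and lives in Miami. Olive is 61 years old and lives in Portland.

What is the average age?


Sum=283, n=5, avg=56.6

56.6


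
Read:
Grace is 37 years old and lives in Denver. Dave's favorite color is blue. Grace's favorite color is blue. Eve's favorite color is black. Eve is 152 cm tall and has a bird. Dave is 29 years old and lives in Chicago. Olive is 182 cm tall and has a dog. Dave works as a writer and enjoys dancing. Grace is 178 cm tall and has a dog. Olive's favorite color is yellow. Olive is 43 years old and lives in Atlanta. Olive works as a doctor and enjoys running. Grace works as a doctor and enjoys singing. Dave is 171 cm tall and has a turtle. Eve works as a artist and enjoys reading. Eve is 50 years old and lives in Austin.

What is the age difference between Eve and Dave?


|50 - 29| = 21

21


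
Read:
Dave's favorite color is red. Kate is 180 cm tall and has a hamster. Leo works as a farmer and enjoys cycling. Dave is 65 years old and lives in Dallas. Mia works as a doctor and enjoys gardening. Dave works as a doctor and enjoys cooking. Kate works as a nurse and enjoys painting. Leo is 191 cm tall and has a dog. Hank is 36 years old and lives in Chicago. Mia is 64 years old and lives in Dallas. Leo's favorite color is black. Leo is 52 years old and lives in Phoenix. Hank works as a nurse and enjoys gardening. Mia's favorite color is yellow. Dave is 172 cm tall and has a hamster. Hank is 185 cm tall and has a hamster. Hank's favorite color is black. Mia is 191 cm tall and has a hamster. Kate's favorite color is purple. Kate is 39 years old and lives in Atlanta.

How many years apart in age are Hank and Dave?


36 vs 65, diff = 29

29


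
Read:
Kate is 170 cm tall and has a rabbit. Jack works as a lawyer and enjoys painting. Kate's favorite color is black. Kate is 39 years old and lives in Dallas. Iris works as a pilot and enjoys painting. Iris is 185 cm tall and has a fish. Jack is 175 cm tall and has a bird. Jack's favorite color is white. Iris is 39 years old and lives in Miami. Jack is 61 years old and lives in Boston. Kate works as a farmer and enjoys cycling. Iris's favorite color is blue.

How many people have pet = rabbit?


Count: 1

1


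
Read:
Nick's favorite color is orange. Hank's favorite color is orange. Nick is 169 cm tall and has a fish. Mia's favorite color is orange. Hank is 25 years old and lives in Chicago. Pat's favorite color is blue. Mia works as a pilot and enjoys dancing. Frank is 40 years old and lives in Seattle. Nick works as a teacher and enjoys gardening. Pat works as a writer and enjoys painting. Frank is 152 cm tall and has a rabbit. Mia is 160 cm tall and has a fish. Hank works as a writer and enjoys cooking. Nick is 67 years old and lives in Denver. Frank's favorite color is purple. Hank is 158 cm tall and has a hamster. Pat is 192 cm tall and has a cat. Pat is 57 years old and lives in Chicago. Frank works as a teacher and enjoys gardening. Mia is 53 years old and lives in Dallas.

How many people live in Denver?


Count in Denver: 1

1


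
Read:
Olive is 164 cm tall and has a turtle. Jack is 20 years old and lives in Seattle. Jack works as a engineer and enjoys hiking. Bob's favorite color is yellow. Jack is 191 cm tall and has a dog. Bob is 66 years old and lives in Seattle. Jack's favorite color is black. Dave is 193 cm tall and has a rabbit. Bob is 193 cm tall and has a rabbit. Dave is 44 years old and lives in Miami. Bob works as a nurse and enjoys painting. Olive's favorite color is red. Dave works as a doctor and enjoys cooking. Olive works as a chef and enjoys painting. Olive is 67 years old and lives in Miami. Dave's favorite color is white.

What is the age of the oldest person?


Oldest: Olive at 67

67


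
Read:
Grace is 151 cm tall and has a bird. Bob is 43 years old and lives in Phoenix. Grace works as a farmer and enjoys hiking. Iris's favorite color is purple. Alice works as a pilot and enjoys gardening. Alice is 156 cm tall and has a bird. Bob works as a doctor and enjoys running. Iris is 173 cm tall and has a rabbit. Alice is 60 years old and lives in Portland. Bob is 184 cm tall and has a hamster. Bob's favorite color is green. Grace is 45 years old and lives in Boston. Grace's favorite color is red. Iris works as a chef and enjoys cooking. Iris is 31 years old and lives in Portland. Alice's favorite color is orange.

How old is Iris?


Iris is 31 years old

31


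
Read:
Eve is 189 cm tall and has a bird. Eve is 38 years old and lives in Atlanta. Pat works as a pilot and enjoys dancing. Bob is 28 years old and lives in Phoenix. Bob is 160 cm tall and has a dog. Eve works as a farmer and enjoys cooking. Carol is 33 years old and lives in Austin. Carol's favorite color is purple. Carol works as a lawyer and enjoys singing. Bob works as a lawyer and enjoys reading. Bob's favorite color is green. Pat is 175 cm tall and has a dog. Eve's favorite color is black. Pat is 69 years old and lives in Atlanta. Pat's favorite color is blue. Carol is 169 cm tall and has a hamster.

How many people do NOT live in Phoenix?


Not in Phoenix: 3

3


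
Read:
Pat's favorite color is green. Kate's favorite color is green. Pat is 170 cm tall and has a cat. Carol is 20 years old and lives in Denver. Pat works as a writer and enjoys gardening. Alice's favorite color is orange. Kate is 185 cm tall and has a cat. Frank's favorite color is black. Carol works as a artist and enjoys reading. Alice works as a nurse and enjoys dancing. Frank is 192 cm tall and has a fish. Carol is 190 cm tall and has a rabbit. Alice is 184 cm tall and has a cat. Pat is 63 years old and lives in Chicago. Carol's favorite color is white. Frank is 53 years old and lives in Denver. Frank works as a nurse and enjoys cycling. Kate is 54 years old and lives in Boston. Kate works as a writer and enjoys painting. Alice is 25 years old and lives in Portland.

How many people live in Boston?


Count in Boston: 1

1


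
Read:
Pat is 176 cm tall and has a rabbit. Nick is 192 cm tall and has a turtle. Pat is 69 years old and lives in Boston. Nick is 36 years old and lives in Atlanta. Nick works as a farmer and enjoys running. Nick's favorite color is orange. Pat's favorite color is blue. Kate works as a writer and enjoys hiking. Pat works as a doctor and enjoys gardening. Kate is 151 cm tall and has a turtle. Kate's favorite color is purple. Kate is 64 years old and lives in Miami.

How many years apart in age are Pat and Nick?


69 vs 36, diff = 33

33


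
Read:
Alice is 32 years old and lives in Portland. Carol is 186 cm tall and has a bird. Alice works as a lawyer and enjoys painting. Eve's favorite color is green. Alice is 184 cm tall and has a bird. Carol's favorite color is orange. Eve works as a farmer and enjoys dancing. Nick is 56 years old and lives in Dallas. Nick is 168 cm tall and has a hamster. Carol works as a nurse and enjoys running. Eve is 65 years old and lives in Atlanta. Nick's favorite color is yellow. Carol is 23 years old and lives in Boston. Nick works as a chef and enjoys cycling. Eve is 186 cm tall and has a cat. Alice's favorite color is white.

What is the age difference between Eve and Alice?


|65 - 32| = 33

33


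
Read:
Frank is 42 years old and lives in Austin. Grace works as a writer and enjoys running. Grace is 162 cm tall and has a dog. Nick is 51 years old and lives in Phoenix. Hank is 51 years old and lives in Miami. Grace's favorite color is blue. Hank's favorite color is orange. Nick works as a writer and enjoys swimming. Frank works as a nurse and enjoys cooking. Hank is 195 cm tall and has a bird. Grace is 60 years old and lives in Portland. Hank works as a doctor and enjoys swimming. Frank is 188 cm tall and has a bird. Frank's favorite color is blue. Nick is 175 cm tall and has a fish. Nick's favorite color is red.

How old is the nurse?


The nurse is Frank, age 42

42


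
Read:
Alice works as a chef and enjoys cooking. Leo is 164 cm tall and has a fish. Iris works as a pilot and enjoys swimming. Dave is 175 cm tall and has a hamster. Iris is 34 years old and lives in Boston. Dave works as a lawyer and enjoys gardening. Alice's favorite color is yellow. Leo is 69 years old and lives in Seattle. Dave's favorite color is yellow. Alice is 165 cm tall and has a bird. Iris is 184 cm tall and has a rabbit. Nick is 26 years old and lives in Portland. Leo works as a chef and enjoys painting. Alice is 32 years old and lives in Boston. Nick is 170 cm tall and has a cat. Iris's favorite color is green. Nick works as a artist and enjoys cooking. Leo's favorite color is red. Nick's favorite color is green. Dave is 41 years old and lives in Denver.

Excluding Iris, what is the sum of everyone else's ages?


Sum (excluding Iris): 168

168


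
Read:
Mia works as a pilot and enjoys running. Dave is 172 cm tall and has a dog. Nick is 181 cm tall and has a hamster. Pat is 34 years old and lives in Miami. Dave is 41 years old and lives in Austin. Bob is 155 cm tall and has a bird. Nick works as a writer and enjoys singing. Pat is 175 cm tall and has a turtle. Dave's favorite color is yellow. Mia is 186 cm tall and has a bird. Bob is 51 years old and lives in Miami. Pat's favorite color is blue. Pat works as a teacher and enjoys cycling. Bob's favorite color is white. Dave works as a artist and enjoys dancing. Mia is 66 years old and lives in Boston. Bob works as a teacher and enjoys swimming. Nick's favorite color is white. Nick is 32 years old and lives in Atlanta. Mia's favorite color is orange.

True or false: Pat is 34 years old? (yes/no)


Pat is actually 34. yes

yes


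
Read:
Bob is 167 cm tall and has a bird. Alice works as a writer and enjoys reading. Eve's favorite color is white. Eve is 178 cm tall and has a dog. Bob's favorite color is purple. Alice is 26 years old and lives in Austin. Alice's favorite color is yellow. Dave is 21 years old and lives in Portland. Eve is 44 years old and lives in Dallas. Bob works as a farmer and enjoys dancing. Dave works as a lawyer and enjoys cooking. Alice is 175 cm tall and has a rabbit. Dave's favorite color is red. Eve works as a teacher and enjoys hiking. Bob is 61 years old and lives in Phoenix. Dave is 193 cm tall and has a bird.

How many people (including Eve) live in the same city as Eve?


Eve lives in Dallas. Count = 1

1


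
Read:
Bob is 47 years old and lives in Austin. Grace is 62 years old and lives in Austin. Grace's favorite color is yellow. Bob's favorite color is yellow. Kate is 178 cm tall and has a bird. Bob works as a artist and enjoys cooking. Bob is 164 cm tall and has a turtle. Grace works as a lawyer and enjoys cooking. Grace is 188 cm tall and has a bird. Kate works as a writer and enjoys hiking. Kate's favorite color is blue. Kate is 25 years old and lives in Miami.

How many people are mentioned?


People: Bob, Kate, Grace. Count = 3

3


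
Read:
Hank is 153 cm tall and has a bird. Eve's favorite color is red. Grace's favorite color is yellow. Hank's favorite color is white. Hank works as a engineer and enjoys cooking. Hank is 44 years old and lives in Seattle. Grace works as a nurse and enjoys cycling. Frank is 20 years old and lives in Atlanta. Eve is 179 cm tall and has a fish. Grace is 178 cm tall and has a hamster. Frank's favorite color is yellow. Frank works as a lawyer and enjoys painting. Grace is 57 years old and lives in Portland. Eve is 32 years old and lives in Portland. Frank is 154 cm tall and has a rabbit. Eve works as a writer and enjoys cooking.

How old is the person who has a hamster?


Person with hamster is Grace, age 57

57


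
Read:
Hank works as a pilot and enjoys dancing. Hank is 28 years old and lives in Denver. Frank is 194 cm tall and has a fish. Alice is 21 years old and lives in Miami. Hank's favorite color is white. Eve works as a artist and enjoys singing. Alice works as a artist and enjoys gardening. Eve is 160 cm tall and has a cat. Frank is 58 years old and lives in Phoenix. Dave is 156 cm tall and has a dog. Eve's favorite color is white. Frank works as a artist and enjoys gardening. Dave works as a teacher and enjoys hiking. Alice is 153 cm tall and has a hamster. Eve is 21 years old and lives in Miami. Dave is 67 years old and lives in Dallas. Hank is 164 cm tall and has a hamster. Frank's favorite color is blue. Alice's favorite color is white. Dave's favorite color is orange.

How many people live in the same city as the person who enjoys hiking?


Person with hobby hiking is Dave, city Dallas. Count = 1

1


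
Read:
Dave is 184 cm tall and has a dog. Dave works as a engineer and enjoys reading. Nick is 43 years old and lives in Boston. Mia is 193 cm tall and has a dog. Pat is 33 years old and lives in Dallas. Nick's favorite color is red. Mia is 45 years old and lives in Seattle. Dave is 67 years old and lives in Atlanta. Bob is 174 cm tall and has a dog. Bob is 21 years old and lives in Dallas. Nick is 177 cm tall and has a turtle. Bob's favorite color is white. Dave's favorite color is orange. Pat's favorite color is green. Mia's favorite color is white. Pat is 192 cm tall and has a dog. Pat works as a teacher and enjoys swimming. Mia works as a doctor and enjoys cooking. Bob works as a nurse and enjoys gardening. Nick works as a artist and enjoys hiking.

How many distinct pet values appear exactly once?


Unique pet values: 1

1


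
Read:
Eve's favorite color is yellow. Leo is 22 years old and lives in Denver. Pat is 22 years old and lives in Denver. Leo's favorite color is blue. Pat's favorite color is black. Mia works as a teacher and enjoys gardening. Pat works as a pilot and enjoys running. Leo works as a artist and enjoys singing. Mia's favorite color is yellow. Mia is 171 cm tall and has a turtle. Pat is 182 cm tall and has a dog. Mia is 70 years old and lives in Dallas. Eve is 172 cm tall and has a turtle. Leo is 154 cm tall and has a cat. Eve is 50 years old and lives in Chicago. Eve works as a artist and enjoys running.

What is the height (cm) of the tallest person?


Tallest: Pat at 182 cm

182


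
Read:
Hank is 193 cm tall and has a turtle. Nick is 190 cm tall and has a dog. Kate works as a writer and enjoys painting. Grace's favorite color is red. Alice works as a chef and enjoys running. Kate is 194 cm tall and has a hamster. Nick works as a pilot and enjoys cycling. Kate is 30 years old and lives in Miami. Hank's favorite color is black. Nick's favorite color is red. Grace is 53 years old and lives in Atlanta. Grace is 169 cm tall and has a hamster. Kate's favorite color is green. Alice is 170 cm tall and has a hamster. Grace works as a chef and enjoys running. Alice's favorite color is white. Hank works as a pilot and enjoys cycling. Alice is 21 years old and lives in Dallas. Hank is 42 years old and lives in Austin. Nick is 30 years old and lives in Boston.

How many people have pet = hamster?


Count: 3

3


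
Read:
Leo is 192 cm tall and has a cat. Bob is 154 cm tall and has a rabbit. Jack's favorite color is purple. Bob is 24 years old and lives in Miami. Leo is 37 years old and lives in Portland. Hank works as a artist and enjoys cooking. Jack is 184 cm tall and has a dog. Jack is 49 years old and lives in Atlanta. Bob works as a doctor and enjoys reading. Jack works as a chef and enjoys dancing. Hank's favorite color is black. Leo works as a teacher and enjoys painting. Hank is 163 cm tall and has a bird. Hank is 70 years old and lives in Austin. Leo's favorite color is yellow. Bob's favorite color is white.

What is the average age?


Sum=180, n=4, avg=45

45


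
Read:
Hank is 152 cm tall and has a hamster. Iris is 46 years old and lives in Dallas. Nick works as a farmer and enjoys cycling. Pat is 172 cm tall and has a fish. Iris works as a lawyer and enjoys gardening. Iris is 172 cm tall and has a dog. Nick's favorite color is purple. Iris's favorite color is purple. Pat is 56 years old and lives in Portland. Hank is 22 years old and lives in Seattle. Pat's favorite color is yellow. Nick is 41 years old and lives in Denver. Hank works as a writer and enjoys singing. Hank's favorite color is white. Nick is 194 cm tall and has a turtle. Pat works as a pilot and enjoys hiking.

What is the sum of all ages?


56+22+46+41 = 165

165


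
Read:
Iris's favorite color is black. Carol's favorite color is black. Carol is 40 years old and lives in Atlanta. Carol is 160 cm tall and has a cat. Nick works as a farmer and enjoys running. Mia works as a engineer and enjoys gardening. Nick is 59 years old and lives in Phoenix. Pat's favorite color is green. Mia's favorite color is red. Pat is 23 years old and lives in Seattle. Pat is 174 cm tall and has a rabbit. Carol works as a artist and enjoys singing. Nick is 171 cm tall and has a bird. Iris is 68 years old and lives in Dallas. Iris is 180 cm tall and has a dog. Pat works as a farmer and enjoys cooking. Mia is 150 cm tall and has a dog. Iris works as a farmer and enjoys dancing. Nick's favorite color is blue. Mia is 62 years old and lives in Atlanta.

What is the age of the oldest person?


Oldest: Iris at 68

68


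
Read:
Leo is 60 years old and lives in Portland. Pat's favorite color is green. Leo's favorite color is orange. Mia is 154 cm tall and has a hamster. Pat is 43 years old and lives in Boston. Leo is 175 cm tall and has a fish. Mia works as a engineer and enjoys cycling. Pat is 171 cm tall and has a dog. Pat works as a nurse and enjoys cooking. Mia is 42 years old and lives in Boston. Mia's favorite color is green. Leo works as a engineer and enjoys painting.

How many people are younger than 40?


Filter: 0

0


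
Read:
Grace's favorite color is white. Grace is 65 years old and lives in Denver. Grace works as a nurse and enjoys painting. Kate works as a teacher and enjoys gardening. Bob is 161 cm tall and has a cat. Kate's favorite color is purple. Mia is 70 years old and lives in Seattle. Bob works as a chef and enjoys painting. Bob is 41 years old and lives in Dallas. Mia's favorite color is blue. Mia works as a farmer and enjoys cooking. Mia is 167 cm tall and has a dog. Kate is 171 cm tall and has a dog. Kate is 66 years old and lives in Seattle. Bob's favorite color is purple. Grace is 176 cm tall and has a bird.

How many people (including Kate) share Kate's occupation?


Kate is a teacher. Count = 1

1


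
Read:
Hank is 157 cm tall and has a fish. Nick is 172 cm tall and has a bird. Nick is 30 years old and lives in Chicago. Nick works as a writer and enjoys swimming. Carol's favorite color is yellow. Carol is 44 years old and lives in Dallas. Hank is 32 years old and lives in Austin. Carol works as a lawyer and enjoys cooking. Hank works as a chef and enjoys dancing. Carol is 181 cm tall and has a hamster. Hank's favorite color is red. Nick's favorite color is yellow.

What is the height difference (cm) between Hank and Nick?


|157 - 172| = 15

15


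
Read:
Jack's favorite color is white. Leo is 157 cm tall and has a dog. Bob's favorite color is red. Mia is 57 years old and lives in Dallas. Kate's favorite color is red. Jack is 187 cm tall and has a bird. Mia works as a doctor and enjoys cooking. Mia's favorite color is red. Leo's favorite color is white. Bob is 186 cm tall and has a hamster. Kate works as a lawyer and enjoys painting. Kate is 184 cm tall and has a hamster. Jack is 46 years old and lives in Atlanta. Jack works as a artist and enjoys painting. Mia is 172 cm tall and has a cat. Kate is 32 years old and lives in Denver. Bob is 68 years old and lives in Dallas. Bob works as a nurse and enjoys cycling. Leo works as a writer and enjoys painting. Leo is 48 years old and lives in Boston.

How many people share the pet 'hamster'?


Count: 2

2


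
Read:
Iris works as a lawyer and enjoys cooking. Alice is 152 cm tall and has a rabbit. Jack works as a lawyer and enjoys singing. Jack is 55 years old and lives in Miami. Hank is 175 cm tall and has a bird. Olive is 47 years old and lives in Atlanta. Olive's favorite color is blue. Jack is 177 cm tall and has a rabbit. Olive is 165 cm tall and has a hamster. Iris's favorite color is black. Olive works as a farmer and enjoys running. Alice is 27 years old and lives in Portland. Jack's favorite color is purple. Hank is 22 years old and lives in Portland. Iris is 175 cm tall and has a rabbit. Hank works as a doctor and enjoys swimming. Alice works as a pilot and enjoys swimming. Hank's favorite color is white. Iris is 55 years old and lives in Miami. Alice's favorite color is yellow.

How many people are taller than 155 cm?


Taller than 155: 4

4


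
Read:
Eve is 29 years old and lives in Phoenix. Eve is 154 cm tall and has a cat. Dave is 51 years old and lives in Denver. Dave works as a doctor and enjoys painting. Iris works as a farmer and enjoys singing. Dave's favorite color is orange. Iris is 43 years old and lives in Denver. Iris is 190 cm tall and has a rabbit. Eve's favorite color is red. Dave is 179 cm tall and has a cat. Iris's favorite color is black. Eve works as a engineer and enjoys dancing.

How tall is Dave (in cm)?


Dave is 179 cm tall

179


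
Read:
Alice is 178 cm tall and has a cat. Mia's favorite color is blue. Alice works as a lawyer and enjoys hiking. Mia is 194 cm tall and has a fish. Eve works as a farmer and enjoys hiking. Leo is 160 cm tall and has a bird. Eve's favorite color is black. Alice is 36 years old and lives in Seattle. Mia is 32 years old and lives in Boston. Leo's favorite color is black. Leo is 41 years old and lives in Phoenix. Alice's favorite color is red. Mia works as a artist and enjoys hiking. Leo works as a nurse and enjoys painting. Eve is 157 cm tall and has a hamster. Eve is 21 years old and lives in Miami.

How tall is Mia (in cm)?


Mia is 194 cm tall

194


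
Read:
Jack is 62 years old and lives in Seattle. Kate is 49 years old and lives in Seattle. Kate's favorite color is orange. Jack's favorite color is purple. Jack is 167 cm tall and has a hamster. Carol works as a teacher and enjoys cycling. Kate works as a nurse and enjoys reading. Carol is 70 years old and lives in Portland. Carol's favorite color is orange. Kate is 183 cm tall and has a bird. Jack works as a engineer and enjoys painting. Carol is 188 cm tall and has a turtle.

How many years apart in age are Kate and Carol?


49 vs 70, diff = 21

21


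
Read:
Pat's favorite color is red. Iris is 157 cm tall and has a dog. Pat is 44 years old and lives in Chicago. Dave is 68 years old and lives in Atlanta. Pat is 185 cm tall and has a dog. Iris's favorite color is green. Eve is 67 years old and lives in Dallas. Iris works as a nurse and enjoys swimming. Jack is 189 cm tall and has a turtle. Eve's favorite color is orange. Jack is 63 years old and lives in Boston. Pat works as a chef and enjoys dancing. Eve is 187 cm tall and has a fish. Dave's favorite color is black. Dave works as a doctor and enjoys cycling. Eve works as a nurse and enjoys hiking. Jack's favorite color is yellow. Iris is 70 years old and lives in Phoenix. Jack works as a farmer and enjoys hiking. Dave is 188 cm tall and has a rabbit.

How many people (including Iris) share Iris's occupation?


Iris is a nurse. Count = 2

2


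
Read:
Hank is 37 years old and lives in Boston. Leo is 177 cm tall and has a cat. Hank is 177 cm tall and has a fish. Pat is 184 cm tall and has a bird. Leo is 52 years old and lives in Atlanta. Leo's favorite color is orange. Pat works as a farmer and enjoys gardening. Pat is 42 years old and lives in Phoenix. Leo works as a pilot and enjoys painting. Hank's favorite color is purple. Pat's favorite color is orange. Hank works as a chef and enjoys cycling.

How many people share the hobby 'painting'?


Count: 1

1


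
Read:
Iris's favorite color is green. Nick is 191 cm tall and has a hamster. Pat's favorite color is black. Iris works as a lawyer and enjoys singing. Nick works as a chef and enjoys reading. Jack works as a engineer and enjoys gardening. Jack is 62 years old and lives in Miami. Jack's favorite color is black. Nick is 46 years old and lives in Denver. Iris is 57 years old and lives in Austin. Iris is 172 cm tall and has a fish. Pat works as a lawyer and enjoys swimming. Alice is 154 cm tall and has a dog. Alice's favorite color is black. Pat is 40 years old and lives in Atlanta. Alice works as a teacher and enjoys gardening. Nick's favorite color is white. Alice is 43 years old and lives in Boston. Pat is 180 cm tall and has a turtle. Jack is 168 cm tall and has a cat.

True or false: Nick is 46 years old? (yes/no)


Nick is actually 46. yes

yes


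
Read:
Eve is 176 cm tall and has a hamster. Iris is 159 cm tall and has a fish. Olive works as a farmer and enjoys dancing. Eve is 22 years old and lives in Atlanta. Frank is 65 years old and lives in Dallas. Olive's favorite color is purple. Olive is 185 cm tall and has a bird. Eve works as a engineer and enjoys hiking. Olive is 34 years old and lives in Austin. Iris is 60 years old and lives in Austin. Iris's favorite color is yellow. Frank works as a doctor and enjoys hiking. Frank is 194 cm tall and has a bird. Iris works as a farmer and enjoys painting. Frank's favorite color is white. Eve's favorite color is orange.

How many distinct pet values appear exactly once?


Unique pet values: 2

2


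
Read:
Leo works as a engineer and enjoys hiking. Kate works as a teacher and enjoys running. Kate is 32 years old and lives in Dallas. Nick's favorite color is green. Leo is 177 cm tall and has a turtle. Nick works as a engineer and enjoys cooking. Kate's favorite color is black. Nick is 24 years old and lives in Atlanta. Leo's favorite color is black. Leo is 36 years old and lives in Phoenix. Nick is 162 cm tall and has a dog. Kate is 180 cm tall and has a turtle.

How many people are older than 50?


Filter: 0

0


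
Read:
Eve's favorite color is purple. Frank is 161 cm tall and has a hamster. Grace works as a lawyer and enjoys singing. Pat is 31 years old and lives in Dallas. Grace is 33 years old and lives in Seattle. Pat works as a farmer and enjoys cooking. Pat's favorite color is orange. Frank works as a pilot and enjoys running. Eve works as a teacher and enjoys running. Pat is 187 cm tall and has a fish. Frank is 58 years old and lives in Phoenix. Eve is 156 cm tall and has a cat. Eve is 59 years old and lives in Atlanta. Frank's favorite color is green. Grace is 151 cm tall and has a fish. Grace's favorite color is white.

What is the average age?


Sum=181, n=4, avg=45.25

45.25


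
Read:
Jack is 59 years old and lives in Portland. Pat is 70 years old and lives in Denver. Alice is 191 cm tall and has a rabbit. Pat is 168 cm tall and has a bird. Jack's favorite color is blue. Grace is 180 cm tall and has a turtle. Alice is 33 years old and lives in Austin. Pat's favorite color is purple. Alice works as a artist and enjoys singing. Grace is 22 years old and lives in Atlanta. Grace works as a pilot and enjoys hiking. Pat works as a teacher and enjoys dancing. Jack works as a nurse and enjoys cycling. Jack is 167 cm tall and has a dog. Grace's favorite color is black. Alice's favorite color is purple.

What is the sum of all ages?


22+33+70+59 = 184

184


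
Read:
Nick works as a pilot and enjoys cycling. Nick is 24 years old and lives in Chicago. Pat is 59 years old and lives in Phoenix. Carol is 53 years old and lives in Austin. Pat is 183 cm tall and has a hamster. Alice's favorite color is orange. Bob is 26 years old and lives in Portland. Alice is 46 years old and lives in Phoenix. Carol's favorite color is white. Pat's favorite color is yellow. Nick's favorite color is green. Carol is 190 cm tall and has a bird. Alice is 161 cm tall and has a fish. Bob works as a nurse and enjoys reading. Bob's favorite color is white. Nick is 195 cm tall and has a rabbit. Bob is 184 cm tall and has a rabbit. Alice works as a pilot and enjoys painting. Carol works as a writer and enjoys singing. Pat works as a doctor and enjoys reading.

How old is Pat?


Pat is 59 years old

59


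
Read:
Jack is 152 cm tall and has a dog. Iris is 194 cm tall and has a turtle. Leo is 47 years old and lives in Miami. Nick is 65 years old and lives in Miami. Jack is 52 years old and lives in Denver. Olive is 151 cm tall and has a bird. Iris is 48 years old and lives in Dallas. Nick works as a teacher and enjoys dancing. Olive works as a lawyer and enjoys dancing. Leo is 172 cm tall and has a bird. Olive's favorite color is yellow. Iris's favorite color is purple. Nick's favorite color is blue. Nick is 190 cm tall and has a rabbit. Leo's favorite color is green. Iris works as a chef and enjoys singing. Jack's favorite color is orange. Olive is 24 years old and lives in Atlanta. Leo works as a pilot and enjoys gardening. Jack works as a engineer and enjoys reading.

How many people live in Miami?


Count in Miami: 2

2


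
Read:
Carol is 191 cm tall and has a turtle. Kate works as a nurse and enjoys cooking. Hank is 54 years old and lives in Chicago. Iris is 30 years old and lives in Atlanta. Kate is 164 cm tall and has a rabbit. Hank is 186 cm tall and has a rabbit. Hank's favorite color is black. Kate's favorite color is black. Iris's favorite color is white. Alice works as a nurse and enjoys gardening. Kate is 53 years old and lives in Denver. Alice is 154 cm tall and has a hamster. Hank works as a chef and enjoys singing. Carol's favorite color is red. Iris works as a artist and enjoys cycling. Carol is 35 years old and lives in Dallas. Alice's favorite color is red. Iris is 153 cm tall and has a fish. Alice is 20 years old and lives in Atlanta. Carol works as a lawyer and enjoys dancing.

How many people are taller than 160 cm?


Taller than 160: 3

3


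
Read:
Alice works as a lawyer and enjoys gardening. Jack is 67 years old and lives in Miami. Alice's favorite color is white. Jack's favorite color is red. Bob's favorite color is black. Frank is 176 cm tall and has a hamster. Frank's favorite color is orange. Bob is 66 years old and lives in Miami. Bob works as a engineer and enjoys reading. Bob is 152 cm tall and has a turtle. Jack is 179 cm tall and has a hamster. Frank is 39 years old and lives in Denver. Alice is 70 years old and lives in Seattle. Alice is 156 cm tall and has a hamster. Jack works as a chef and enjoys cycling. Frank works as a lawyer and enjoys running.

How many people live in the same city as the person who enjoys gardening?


Person with hobby gardening is Alice, city Seattle. Count = 1

1


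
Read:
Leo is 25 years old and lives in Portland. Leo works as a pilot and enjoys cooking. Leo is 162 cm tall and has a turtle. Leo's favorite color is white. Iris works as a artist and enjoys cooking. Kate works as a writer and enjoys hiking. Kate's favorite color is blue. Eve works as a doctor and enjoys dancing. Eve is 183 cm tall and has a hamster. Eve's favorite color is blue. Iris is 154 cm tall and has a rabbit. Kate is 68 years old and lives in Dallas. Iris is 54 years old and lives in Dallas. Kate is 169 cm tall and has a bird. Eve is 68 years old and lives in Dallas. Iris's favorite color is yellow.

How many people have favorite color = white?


Count: 1

1


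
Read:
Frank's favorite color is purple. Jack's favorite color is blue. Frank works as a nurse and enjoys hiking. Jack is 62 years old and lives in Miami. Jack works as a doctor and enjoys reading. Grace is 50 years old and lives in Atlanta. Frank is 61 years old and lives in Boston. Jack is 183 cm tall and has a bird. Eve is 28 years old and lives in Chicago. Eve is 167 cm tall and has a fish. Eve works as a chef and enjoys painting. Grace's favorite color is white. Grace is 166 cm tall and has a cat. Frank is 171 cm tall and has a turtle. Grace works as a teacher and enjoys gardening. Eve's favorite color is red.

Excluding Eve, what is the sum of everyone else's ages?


Sum (excluding Eve): 173

173


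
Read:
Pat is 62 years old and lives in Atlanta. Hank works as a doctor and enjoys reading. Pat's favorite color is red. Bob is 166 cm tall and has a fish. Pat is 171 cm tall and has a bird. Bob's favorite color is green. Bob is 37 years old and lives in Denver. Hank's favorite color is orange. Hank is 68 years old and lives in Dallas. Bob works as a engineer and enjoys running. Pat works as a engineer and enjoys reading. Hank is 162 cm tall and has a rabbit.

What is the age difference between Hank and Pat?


|68 - 62| = 6

6


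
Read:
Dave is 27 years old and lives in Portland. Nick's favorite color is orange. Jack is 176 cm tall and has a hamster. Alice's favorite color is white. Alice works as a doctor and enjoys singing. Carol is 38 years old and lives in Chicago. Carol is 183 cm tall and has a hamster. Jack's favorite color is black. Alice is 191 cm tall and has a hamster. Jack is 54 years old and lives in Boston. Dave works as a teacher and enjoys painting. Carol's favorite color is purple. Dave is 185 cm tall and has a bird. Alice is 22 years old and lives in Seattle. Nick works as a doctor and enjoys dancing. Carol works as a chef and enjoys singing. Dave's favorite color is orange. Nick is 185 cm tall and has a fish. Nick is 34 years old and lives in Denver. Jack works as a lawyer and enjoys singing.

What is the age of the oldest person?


Oldest: Jack at 54

54


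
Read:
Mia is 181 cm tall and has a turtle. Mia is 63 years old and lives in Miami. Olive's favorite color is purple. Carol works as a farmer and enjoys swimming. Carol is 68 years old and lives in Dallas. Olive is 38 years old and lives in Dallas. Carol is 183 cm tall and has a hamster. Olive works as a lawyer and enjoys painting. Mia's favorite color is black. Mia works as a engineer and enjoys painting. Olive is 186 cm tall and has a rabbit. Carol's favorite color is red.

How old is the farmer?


The farmer is Carol, age 68

68
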